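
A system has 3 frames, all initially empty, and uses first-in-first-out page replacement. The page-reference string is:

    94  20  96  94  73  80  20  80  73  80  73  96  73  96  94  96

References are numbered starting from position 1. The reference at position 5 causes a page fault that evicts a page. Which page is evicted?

94

pos 1: 94: fault, frames (94)
pos 2: 20: fault, frames (94 20)
pos 3: 96: fault, frames (94 20 96)
pos 4: 94: hit
pos 5: 73: fault, evict 94, frames (20 96 73)
At position 5, page 94 is evicted.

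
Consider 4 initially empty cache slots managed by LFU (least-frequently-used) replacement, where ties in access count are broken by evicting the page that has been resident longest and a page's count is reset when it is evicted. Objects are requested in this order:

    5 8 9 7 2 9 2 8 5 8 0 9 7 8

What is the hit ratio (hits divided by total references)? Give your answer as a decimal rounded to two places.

0.43

5: miss, frames {5}
8: miss, frames {5,8}
9: miss, frames {5,8,9}
7: miss, frames {5,8,9,7}
2: miss, evict 5, frames {8,9,7,2}
9: hit
2: hit
8: hit
5: miss, evict 7, frames {8,9,2,5}
8: hit
0: miss, evict 5, frames {8,9,2,0}
9: hit
7: miss, evict 0, frames {8,9,2,7}
8: hit
Hits: 6 of 14 references → 6/14 = 0.4286.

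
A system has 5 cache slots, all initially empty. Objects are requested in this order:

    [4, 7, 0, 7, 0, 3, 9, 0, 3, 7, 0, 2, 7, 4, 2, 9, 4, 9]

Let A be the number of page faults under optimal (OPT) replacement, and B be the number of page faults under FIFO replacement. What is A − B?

-1

Under OPT: F F F . . F F . . . . F . . . . . . → 6 faults.
Under FIFO: F F F . . F F . . . . F . F . . . . → 7 faults.
A − B = 6 − 7 = -1.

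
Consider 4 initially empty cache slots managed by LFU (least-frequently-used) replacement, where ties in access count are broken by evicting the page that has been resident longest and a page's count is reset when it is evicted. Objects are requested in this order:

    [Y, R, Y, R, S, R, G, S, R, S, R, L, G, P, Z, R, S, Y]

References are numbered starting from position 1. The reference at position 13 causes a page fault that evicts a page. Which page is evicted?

L

pos 1: Y: miss, frames (Y)
pos 2: R: miss, frames (Y R)
pos 3: Y: hit
pos 4: R: hit
pos 5: S: miss, frames (Y R S)
pos 6: R: hit
pos 7: G: miss, frames (Y R S G)
pos 8: S: hit
pos 9: R: hit
pos 10: S: hit
pos 11: R: hit
pos 12: L: miss, evict G, frames (Y R S L)
pos 13: G: miss, evict L, frames (Y R S G)
At position 13, page L is evicted.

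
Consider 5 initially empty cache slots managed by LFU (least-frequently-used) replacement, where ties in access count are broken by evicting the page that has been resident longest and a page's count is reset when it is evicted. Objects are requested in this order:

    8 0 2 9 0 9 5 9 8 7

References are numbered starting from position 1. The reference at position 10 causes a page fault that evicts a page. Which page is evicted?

2

pos 1: 8: fault, frames (8)
pos 2: 0: fault, frames (8 0)
pos 3: 2: fault, frames (8 0 2)
pos 4: 9: fault, frames (8 0 2 9)
pos 5: 0: hit
pos 6: 9: hit
pos 7: 5: fault, frames (8 0 2 9 5)
pos 8: 9: hit
pos 9: 8: hit
pos 10: 7: fault, evict 2, frames (8 0 9 5 7)
At position 10, page 2 is evicted.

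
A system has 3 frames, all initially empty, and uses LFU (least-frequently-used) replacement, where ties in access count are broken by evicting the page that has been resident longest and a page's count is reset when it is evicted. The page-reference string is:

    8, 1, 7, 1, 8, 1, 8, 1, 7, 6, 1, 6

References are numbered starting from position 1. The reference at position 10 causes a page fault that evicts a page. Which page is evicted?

pos 1: 8 → fault, frames (8)
pos 2: 1 → fault, frames (8 1)
pos 3: 7 → fault, frames (8 1 7)
pos 4: 1 → hit
pos 5: 8 → hit
pos 6: 1 → hit
pos 7: 8 → hit
pos 8: 1 → hit
pos 9: 7 → hit
pos 10: 6 → fault, evict 7, frames (8 1 6)
At position 10, page 7 is evicted.

7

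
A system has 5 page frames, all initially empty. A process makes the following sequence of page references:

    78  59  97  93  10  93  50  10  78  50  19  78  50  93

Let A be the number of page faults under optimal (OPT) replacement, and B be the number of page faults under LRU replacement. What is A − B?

-1

Under OPT: F F F F F . F . . . F . . . → 7 faults.
Under LRU: F F F F F . F . F . F . . . → 8 faults.
A − B = 7 − 8 = -1.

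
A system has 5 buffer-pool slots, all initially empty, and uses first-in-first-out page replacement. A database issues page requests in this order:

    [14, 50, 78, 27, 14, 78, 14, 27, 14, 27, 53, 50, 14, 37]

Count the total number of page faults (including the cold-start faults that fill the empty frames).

6

14 -> fault, frames {14}
50 -> fault, frames {14,50}
78 -> fault, frames {14,50,78}
27 -> fault, frames {14,50,78,27}
14 -> hit
78 -> hit
14 -> hit
27 -> hit
14 -> hit
27 -> hit
53 -> fault, frames {14,50,78,27,53}
50 -> hit
14 -> hit
37 -> fault, evict 14, frames {50,78,27,53,37}
Page faults: 6.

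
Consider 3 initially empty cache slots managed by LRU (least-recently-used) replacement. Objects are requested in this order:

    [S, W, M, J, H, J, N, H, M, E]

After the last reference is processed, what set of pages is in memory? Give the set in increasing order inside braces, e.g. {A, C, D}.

{E, H, M}

S: miss, frames [S]
W: miss, frames [S, W]
M: miss, frames [S, W, M]
J: miss, evict S, frames [W, M, J]
H: miss, evict W, frames [M, J, H]
J: hit
N: miss, evict M, frames [H, J, N]
H: hit
M: miss, evict J, frames [N, H, M]
E: miss, evict N, frames [H, M, E]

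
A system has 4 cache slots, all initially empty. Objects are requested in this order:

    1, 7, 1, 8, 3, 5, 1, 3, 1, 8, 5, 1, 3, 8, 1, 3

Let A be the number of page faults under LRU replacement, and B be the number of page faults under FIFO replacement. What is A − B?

-1

Under LRU: F F . F F F . . . . . . . . . . → 5 faults.
Under FIFO: F F . F F F F . . . . . . . . . → 6 faults.
A − B = 5 − 6 = -1.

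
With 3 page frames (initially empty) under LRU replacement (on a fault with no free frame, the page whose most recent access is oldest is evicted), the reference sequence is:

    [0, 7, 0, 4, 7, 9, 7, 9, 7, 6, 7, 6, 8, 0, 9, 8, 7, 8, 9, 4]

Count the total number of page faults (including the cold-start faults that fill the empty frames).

0 → fault, frames (0)
7 → fault, frames (0 7)
0 → hit
4 → fault, frames (7 0 4)
7 → hit
9 → fault, evict 0, frames (4 7 9)
7 → hit
9 → hit
7 → hit
6 → fault, evict 4, frames (9 7 6)
7 → hit
6 → hit
8 → fault, evict 9, frames (7 6 8)
0 → fault, evict 7, frames (6 8 0)
9 → fault, evict 6, frames (8 0 9)
8 → hit
7 → fault, evict 0, frames (9 8 7)
8 → hit
9 → hit
4 → fault, evict 7, frames (8 9 4)
Page faults: 10.

10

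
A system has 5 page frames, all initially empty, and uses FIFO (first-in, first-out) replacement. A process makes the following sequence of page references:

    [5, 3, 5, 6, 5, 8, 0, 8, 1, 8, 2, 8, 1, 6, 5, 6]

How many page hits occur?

7

5 -> miss, frames [5]
3 -> miss, frames [5, 3]
5 -> hit
6 -> miss, frames [5, 3, 6]
5 -> hit
8 -> miss, frames [5, 3, 6, 8]
0 -> miss, frames [5, 3, 6, 8, 0]
8 -> hit
1 -> miss, evict 5, frames [3, 6, 8, 0, 1]
8 -> hit
2 -> miss, evict 3, frames [6, 8, 0, 1, 2]
8 -> hit
1 -> hit
6 -> hit
5 -> miss, evict 6, frames [8, 0, 1, 2, 5]
6 -> miss, evict 8, frames [0, 1, 2, 5, 6]
Hits: 7.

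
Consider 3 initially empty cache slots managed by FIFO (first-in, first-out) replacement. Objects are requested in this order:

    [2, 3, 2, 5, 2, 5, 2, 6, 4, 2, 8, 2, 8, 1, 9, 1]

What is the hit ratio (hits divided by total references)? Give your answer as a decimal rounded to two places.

2 → fault, frames [2]
3 → fault, frames [2, 3]
2 → hit
5 → fault, frames [2, 3, 5]
2 → hit
5 → hit
2 → hit
6 → fault, evict 2, frames [3, 5, 6]
4 → fault, evict 3, frames [5, 6, 4]
2 → fault, evict 5, frames [6, 4, 2]
8 → fault, evict 6, frames [4, 2, 8]
2 → hit
8 → hit
1 → fault, evict 4, frames [2, 8, 1]
9 → fault, evict 2, frames [8, 1, 9]
1 → hit
Hits: 7 of 16 references → 7/16 = 0.4375.

0.44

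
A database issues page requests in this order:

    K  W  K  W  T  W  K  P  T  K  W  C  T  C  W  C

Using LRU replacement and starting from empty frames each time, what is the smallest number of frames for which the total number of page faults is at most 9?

f=1: 16 faults
f=2: 11 faults
f=3: 8 faults
f=4: 5 faults
f=5: 5 faults
Smallest f with faults ≤ 9 is 3.

3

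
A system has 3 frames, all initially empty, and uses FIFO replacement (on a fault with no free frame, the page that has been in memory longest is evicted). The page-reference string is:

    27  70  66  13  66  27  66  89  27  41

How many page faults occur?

27 -> fault, frames [27]
70 -> fault, frames [27, 70]
66 -> fault, frames [27, 70, 66]
13 -> fault, evict 27, frames [70, 66, 13]
66 -> hit
27 -> fault, evict 70, frames [66, 13, 27]
66 -> hit
89 -> fault, evict 66, frames [13, 27, 89]
27 -> hit
41 -> fault, evict 13, frames [27, 89, 41]
Page faults: 7.

7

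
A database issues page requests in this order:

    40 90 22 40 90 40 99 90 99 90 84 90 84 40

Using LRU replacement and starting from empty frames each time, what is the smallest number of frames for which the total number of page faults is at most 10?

2

f=1: 14 faults
f=2: 9 faults
f=3: 6 faults
f=4: 5 faults
f=5: 5 faults
Smallest f with faults ≤ 10 is 2.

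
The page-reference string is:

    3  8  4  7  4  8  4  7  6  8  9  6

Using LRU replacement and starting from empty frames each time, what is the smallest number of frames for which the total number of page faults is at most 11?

2

f=1: 12 faults
f=2: 10 faults
f=3: 7 faults
f=4: 6 faults
f=5: 6 faults
f=6: 6 faults
Smallest f with faults ≤ 11 is 2.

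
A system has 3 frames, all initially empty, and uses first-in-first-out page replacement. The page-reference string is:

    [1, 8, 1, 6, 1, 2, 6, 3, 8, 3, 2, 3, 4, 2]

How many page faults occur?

8

1: fault, frames [1]
8: fault, frames [1, 8]
1: hit
6: fault, frames [1, 8, 6]
1: hit
2: fault, evict 1, frames [8, 6, 2]
6: hit
3: fault, evict 8, frames [6, 2, 3]
8: fault, evict 6, frames [2, 3, 8]
3: hit
2: hit
3: hit
4: fault, evict 2, frames [3, 8, 4]
2: fault, evict 3, frames [8, 4, 2]
Page faults: 8.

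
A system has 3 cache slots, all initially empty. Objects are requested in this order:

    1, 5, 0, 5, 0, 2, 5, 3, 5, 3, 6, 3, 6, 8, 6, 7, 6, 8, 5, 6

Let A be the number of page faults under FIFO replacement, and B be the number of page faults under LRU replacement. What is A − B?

2

Under FIFO: F F F . . F . F F . F . . F . F . . F F → 11 faults.
Under LRU: F F F . . F . F . . F . . F . F . . F . → 9 faults.
A − B = 11 − 9 = 2.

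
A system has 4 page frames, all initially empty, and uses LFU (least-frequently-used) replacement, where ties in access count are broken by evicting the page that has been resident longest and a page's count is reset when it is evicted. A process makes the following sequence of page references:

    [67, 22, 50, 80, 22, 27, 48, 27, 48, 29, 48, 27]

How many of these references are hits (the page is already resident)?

5

67 -> fault, frames {67}
22 -> fault, frames {67,22}
50 -> fault, frames {67,22,50}
80 -> fault, frames {67,22,50,80}
22 -> hit
27 -> fault, evict 67, frames {22,50,80,27}
48 -> fault, evict 50, frames {22,80,27,48}
27 -> hit
48 -> hit
29 -> fault, evict 80, frames {22,27,48,29}
48 -> hit
27 -> hit
Hits: 5.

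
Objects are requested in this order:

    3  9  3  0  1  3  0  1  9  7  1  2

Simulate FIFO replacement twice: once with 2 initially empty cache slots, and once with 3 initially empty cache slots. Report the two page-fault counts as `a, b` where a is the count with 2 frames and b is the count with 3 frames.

11, 9

2 frames: F F . F F F F F F F F F → 11 faults.
3 frames: F F . F F F . . F F F F → 9 faults.
9 < 11: adding a frame reduced faults, as is typical.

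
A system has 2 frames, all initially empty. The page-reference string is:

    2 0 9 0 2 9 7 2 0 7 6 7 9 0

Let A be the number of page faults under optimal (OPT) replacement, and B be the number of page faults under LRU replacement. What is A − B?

Under OPT: F F F . F . F . F . F . F F → 9 faults.
Under LRU: F F F . F F F F F F F . F F → 12 faults.
A − B = 9 − 12 = -3.

-3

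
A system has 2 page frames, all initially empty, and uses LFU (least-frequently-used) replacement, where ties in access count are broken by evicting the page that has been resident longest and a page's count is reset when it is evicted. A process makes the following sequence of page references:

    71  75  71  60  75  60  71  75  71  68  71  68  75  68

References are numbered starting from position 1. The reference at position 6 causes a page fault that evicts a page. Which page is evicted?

75

pos 1: 71 -> fault, frames (71)
pos 2: 75 -> fault, frames (71 75)
pos 3: 71 -> hit
pos 4: 60 -> fault, evict 75, frames (71 60)
pos 5: 75 -> fault, evict 60, frames (71 75)
pos 6: 60 -> fault, evict 75, frames (71 60)
At position 6, page 75 is evicted.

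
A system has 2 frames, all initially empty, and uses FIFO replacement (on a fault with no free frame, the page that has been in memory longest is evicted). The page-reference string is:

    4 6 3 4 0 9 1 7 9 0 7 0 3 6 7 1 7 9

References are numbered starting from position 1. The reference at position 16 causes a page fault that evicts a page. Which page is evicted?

6

pos 1: 4: miss, frames (4)
pos 2: 6: miss, frames (4 6)
pos 3: 3: miss, evict 4, frames (6 3)
pos 4: 4: miss, evict 6, frames (3 4)
pos 5: 0: miss, evict 3, frames (4 0)
pos 6: 9: miss, evict 4, frames (0 9)
pos 7: 1: miss, evict 0, frames (9 1)
pos 8: 7: miss, evict 9, frames (1 7)
pos 9: 9: miss, evict 1, frames (7 9)
pos 10: 0: miss, evict 7, frames (9 0)
pos 11: 7: miss, evict 9, frames (0 7)
pos 12: 0: hit
pos 13: 3: miss, evict 0, frames (7 3)
pos 14: 6: miss, evict 7, frames (3 6)
pos 15: 7: miss, evict 3, frames (6 7)
pos 16: 1: miss, evict 6, frames (7 1)
At position 16, page 6 is evicted.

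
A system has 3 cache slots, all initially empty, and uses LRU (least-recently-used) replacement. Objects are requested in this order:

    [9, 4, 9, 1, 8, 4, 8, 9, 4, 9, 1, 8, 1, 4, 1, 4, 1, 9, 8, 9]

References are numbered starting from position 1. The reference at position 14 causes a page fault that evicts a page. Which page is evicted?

9

pos 1: 9: fault, frames [9]
pos 2: 4: fault, frames [9, 4]
pos 3: 9: hit
pos 4: 1: fault, frames [4, 9, 1]
pos 5: 8: fault, evict 4, frames [9, 1, 8]
pos 6: 4: fault, evict 9, frames [1, 8, 4]
pos 7: 8: hit
pos 8: 9: fault, evict 1, frames [4, 8, 9]
pos 9: 4: hit
pos 10: 9: hit
pos 11: 1: fault, evict 8, frames [4, 9, 1]
pos 12: 8: fault, evict 4, frames [9, 1, 8]
pos 13: 1: hit
pos 14: 4: fault, evict 9, frames [8, 1, 4]
At position 14, page 9 is evicted.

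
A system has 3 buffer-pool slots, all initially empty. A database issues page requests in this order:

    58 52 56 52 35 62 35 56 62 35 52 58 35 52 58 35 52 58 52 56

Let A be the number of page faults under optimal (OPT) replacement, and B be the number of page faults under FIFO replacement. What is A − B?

-1

Under OPT: F F F . F F . . . . F F . . . . . . . F → 8 faults.
Under FIFO: F F F . F F . . . . F F F . . . . . . F → 9 faults.
A − B = 8 − 9 = -1.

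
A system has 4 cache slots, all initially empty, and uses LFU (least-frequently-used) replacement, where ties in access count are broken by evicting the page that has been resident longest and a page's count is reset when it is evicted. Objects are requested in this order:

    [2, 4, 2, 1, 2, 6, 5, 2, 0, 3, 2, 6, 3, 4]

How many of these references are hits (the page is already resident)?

5

2 -> miss, frames (2)
4 -> miss, frames (2 4)
2 -> hit
1 -> miss, frames (2 4 1)
2 -> hit
6 -> miss, frames (2 4 1 6)
5 -> miss, evict 4, frames (2 1 6 5)
2 -> hit
0 -> miss, evict 1, frames (2 6 5 0)
3 -> miss, evict 6, frames (2 5 0 3)
2 -> hit
6 -> miss, evict 5, frames (2 0 3 6)
3 -> hit
4 -> miss, evict 0, frames (2 3 6 4)
Hits: 5.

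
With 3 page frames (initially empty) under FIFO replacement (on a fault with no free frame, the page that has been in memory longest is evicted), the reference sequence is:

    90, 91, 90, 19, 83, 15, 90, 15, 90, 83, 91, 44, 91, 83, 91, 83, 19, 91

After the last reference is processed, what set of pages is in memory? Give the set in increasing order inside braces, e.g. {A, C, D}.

{19, 83, 91}

90: fault, frames [90]
91: fault, frames [90, 91]
90: hit
19: fault, frames [90, 91, 19]
83: fault, evict 90, frames [91, 19, 83]
15: fault, evict 91, frames [19, 83, 15]
90: fault, evict 19, frames [83, 15, 90]
15: hit
90: hit
83: hit
91: fault, evict 83, frames [15, 90, 91]
44: fault, evict 15, frames [90, 91, 44]
91: hit
83: fault, evict 90, frames [91, 44, 83]
91: hit
83: hit
19: fault, evict 91, frames [44, 83, 19]
91: fault, evict 44, frames [83, 19, 91]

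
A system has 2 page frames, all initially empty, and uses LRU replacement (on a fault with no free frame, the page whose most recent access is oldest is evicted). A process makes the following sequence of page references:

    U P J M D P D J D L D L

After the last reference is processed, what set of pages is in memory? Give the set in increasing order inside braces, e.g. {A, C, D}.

{D, L}

U -> miss, frames [U]
P -> miss, frames [U, P]
J -> miss, evict U, frames [P, J]
M -> miss, evict P, frames [J, M]
D -> miss, evict J, frames [M, D]
P -> miss, evict M, frames [D, P]
D -> hit
J -> miss, evict P, frames [D, J]
D -> hit
L -> miss, evict J, frames [D, L]
D -> hit
L -> hit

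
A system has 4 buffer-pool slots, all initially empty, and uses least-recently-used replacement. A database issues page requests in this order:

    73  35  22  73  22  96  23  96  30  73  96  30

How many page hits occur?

5

73 → fault, frames [73]
35 → fault, frames [73, 35]
22 → fault, frames [73, 35, 22]
73 → hit
22 → hit
96 → fault, frames [35, 73, 22, 96]
23 → fault, evict 35, frames [73, 22, 96, 23]
96 → hit
30 → fault, evict 73, frames [22, 23, 96, 30]
73 → fault, evict 22, frames [23, 96, 30, 73]
96 → hit
30 → hit
Hits: 5.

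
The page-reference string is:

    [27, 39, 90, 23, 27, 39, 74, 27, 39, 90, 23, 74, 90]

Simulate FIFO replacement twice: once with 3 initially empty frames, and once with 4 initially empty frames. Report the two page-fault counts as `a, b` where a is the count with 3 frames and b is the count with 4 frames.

3 frames: F F F F F F F . . F F . . → 9 faults.
4 frames: F F F F . . F F F F F F . → 10 faults.
10 > 9: adding a frame increased faults — Belady's anomaly.

9, 10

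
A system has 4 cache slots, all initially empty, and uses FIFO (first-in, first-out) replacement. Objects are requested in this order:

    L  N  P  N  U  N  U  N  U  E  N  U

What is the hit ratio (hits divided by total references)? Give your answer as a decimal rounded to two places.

L → fault, frames (L)
N → fault, frames (L N)
P → fault, frames (L N P)
N → hit
U → fault, frames (L N P U)
N → hit
U → hit
N → hit
U → hit
E → fault, evict L, frames (N P U E)
N → hit
U → hit
Hits: 7 of 12 references → 7/12 = 0.5833.

0.58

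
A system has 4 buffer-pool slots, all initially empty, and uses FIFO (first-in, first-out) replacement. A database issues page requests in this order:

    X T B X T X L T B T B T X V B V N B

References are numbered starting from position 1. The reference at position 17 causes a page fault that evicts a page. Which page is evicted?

T

pos 1: X: miss, frames (X)
pos 2: T: miss, frames (X T)
pos 3: B: miss, frames (X T B)
pos 4: X: hit
pos 5: T: hit
pos 6: X: hit
pos 7: L: miss, frames (X T B L)
pos 8: T: hit
pos 9: B: hit
pos 10: T: hit
pos 11: B: hit
pos 12: T: hit
pos 13: X: hit
pos 14: V: miss, evict X, frames (T B L V)
pos 15: B: hit
pos 16: V: hit
pos 17: N: miss, evict T, frames (B L V N)
At position 17, page T is evicted.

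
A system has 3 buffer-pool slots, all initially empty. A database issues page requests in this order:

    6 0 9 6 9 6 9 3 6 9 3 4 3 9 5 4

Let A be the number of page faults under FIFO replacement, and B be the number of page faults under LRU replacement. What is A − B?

Under FIFO: F F F . . . . F F . . F . F F . → 8 faults.
Under LRU: F F F . . . . F . . . F . . F F → 7 faults.
A − B = 8 − 7 = 1.

1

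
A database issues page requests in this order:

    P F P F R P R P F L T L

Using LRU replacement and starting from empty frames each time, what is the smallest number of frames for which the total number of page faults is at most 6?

3

f=1: 12 faults
f=2: 7 faults
f=3: 5 faults
f=4: 5 faults
f=5: 5 faults
Smallest f with faults ≤ 6 is 3.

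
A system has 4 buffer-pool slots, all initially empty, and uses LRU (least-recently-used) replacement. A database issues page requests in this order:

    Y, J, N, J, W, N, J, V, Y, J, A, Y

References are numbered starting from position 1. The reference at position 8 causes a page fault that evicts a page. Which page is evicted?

pos 1: Y → fault, frames {Y}
pos 2: J → fault, frames {Y,J}
pos 3: N → fault, frames {Y,J,N}
pos 4: J → hit
pos 5: W → fault, frames {Y,N,J,W}
pos 6: N → hit
pos 7: J → hit
pos 8: V → fault, evict Y, frames {W,N,J,V}
At position 8, page Y is evicted.

Y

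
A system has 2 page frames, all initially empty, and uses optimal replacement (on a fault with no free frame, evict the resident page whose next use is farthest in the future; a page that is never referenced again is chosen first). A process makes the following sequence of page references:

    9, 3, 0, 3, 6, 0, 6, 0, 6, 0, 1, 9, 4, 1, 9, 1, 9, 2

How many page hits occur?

9 → fault, frames (9)
3 → fault, frames (9 3)
0 → fault, evict 9, frames (3 0)
3 → hit
6 → fault, evict 3, frames (0 6)
0 → hit
6 → hit
0 → hit
6 → hit
0 → hit
1 → fault, evict 6, frames (0 1)
9 → fault, evict 0, frames (1 9)
4 → fault, evict 9, frames (1 4)
1 → hit
9 → fault, evict 4, frames (1 9)
1 → hit
9 → hit
2 → fault, evict 9, frames (1 2)
Hits: 9.

9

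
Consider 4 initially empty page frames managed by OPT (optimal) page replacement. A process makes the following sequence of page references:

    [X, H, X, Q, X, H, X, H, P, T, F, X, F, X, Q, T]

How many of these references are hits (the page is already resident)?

10

X: miss, frames {X}
H: miss, frames {X,H}
X: hit
Q: miss, frames {X,H,Q}
X: hit
H: hit
X: hit
H: hit
P: miss, frames {X,H,Q,P}
T: miss, evict P, frames {X,H,Q,T}
F: miss, evict H, frames {X,Q,T,F}
X: hit
F: hit
X: hit
Q: hit
T: hit
Hits: 10.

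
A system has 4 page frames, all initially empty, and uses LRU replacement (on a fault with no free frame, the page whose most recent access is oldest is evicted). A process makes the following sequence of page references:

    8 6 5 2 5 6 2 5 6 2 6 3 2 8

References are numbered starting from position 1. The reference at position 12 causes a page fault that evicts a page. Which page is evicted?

8

pos 1: 8 → fault, frames [8]
pos 2: 6 → fault, frames [8, 6]
pos 3: 5 → fault, frames [8, 6, 5]
pos 4: 2 → fault, frames [8, 6, 5, 2]
pos 5: 5 → hit
pos 6: 6 → hit
pos 7: 2 → hit
pos 8: 5 → hit
pos 9: 6 → hit
pos 10: 2 → hit
pos 11: 6 → hit
pos 12: 3 → fault, evict 8, frames [5, 2, 6, 3]
At position 12, page 8 is evicted.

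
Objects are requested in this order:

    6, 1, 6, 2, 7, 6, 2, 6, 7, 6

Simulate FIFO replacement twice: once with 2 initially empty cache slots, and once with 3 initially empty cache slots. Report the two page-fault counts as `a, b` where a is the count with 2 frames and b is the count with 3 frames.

2 frames: F F . F F F F . F F → 8 faults.
3 frames: F F . F F F . . . . → 5 faults.
5 < 8: adding a frame reduced faults, as is typical.

8, 5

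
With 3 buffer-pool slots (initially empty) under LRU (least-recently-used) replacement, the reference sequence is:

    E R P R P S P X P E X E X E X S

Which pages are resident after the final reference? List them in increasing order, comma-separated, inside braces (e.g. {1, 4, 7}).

{E, S, X}

E → miss, frames (E)
R → miss, frames (E R)
P → miss, frames (E R P)
R → hit
P → hit
S → miss, evict E, frames (R P S)
P → hit
X → miss, evict R, frames (S P X)
P → hit
E → miss, evict S, frames (X P E)
X → hit
E → hit
X → hit
E → hit
X → hit
S → miss, evict P, frames (E X S)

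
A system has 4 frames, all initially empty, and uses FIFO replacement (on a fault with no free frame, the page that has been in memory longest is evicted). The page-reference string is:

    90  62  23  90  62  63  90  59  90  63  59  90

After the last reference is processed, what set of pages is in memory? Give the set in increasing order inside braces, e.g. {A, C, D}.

90: fault, frames [90]
62: fault, frames [90, 62]
23: fault, frames [90, 62, 23]
90: hit
62: hit
63: fault, frames [90, 62, 23, 63]
90: hit
59: fault, evict 90, frames [62, 23, 63, 59]
90: fault, evict 62, frames [23, 63, 59, 90]
63: hit
59: hit
90: hit

{23, 59, 63, 90}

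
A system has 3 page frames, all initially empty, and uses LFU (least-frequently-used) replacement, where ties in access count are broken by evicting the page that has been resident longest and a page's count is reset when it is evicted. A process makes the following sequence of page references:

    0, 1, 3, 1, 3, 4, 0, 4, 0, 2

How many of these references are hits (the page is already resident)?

0 → miss, frames (0)
1 → miss, frames (0 1)
3 → miss, frames (0 1 3)
1 → hit
3 → hit
4 → miss, evict 0, frames (1 3 4)
0 → miss, evict 4, frames (1 3 0)
4 → miss, evict 0, frames (1 3 4)
0 → miss, evict 4, frames (1 3 0)
2 → miss, evict 0, frames (1 3 2)
Hits: 2.

2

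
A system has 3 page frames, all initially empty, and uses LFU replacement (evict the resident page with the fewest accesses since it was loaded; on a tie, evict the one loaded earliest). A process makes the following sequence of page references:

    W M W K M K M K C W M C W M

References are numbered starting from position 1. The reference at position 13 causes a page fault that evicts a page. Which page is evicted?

C

pos 1: W → fault, frames [W]
pos 2: M → fault, frames [W, M]
pos 3: W → hit
pos 4: K → fault, frames [W, M, K]
pos 5: M → hit
pos 6: K → hit
pos 7: M → hit
pos 8: K → hit
pos 9: C → fault, evict W, frames [M, K, C]
pos 10: W → fault, evict C, frames [M, K, W]
pos 11: M → hit
pos 12: C → fault, evict W, frames [M, K, C]
pos 13: W → fault, evict C, frames [M, K, W]
At position 13, page C is evicted.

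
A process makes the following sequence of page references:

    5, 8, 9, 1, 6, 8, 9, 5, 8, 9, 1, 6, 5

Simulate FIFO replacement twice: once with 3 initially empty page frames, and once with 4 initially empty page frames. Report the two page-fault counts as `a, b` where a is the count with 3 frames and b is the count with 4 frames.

10, 11

3 frames: F F F F F F F F . . F F . → 10 faults.
4 frames: F F F F F . . F F F F F F → 11 faults.
11 > 10: adding a frame increased faults — Belady's anomaly.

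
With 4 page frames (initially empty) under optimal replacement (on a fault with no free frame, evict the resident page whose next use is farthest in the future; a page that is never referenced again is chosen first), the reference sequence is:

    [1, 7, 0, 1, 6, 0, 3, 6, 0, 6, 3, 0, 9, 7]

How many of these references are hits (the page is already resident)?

8

1 -> fault, frames {1}
7 -> fault, frames {1,7}
0 -> fault, frames {1,7,0}
1 -> hit
6 -> fault, frames {1,7,0,6}
0 -> hit
3 -> fault, evict 1, frames {7,0,6,3}
6 -> hit
0 -> hit
6 -> hit
3 -> hit
0 -> hit
9 -> fault, evict 3, frames {7,0,6,9}
7 -> hit
Hits: 8.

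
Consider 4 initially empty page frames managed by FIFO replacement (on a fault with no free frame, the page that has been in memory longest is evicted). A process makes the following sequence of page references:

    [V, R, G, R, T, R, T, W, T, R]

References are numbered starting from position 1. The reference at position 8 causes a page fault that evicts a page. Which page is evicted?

pos 1: V: fault, frames {V}
pos 2: R: fault, frames {V,R}
pos 3: G: fault, frames {V,R,G}
pos 4: R: hit
pos 5: T: fault, frames {V,R,G,T}
pos 6: R: hit
pos 7: T: hit
pos 8: W: fault, evict V, frames {R,G,T,W}
At position 8, page V is evicted.

V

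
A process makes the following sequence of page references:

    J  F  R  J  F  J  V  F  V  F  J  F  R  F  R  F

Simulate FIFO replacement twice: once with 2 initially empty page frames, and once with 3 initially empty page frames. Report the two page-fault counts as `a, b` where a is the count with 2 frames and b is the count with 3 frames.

9, 7

2 frames: F F F F F . F . . . F F F . . . → 9 faults.
3 frames: F F F . . . F . . . F F F . . . → 7 faults.
7 < 9: adding a frame reduced faults, as is typical.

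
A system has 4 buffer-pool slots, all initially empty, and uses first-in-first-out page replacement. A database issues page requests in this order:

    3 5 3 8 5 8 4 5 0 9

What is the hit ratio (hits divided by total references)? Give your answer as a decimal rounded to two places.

0.40

3: miss, frames {3}
5: miss, frames {3,5}
3: hit
8: miss, frames {3,5,8}
5: hit
8: hit
4: miss, frames {3,5,8,4}
5: hit
0: miss, evict 3, frames {5,8,4,0}
9: miss, evict 5, frames {8,4,0,9}
Hits: 4 of 10 references → 4/10 = 0.4000.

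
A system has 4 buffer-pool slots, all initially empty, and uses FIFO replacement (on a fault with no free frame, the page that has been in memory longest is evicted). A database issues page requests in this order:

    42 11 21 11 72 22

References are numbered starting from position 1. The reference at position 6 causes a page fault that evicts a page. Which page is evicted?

42

pos 1: 42 → fault, frames (42)
pos 2: 11 → fault, frames (42 11)
pos 3: 21 → fault, frames (42 11 21)
pos 4: 11 → hit
pos 5: 72 → fault, frames (42 11 21 72)
pos 6: 22 → fault, evict 42, frames (11 21 72 22)
At position 6, page 42 is evicted.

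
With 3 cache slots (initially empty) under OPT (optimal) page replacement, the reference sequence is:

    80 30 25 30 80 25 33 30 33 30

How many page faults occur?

4

80 -> miss, frames [80]
30 -> miss, frames [80, 30]
25 -> miss, frames [80, 30, 25]
30 -> hit
80 -> hit
25 -> hit
33 -> miss, evict 25, frames [80, 30, 33]
30 -> hit
33 -> hit
30 -> hit
Page faults: 4.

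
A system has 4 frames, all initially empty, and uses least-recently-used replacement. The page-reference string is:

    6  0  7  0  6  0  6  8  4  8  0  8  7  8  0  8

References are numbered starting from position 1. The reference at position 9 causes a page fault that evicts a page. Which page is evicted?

7

pos 1: 6 → fault, frames {6}
pos 2: 0 → fault, frames {6,0}
pos 3: 7 → fault, frames {6,0,7}
pos 4: 0 → hit
pos 5: 6 → hit
pos 6: 0 → hit
pos 7: 6 → hit
pos 8: 8 → fault, frames {7,0,6,8}
pos 9: 4 → fault, evict 7, frames {0,6,8,4}
At position 9, page 7 is evicted.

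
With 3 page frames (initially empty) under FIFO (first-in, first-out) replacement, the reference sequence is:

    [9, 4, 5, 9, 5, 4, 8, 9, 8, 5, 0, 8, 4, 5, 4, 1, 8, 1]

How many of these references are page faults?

10

9 -> miss, frames [9]
4 -> miss, frames [9, 4]
5 -> miss, frames [9, 4, 5]
9 -> hit
5 -> hit
4 -> hit
8 -> miss, evict 9, frames [4, 5, 8]
9 -> miss, evict 4, frames [5, 8, 9]
8 -> hit
5 -> hit
0 -> miss, evict 5, frames [8, 9, 0]
8 -> hit
4 -> miss, evict 8, frames [9, 0, 4]
5 -> miss, evict 9, frames [0, 4, 5]
4 -> hit
1 -> miss, evict 0, frames [4, 5, 1]
8 -> miss, evict 4, frames [5, 1, 8]
1 -> hit
Page faults: 10.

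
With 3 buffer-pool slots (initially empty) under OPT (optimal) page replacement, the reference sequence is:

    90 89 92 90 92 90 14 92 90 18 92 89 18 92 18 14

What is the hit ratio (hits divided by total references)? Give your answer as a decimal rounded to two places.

90: fault, frames {90}
89: fault, frames {90,89}
92: fault, frames {90,89,92}
90: hit
92: hit
90: hit
14: fault, evict 89, frames {90,92,14}
92: hit
90: hit
18: fault, evict 90, frames {92,14,18}
92: hit
89: fault, evict 14, frames {92,18,89}
18: hit
92: hit
18: hit
14: fault, evict 89, frames {92,18,14}
Hits: 9 of 16 references → 9/16 = 0.5625.

0.56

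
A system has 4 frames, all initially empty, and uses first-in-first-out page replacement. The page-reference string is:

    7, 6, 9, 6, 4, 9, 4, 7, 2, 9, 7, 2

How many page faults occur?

7: fault, frames {7}
6: fault, frames {7,6}
9: fault, frames {7,6,9}
6: hit
4: fault, frames {7,6,9,4}
9: hit
4: hit
7: hit
2: fault, evict 7, frames {6,9,4,2}
9: hit
7: fault, evict 6, frames {9,4,2,7}
2: hit
Page faults: 6.

6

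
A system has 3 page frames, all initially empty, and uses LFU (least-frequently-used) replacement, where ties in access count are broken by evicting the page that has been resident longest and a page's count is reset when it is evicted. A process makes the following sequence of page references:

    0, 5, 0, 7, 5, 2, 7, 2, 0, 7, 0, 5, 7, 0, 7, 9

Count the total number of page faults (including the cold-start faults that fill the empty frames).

8

0: miss, frames {0}
5: miss, frames {0,5}
0: hit
7: miss, frames {0,5,7}
5: hit
2: miss, evict 7, frames {0,5,2}
7: miss, evict 2, frames {0,5,7}
2: miss, evict 7, frames {0,5,2}
0: hit
7: miss, evict 2, frames {0,5,7}
0: hit
5: hit
7: hit
0: hit
7: hit
9: miss, evict 5, frames {0,7,9}
Page faults: 8.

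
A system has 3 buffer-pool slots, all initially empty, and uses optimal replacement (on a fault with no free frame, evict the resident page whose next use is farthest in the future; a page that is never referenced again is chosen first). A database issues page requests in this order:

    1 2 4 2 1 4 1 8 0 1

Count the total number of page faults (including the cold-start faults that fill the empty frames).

5

1: miss, frames {1}
2: miss, frames {1,2}
4: miss, frames {1,2,4}
2: hit
1: hit
4: hit
1: hit
8: miss, evict 4, frames {1,2,8}
0: miss, evict 8, frames {1,2,0}
1: hit
Page faults: 5.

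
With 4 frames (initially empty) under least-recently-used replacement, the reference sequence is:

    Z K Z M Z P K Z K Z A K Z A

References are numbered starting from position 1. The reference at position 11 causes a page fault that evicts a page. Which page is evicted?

pos 1: Z → fault, frames (Z)
pos 2: K → fault, frames (Z K)
pos 3: Z → hit
pos 4: M → fault, frames (K Z M)
pos 5: Z → hit
pos 6: P → fault, frames (K M Z P)
pos 7: K → hit
pos 8: Z → hit
pos 9: K → hit
pos 10: Z → hit
pos 11: A → fault, evict M, frames (P K Z A)
At position 11, page M is evicted.

M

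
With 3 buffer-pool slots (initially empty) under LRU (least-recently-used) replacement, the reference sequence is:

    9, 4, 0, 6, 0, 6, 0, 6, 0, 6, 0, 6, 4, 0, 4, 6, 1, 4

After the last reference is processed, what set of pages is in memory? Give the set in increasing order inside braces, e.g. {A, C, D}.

9 -> fault, frames [9]
4 -> fault, frames [9, 4]
0 -> fault, frames [9, 4, 0]
6 -> fault, evict 9, frames [4, 0, 6]
0 -> hit
6 -> hit
0 -> hit
6 -> hit
0 -> hit
6 -> hit
0 -> hit
6 -> hit
4 -> hit
0 -> hit
4 -> hit
6 -> hit
1 -> fault, evict 0, frames [4, 6, 1]
4 -> hit

{1, 4, 6}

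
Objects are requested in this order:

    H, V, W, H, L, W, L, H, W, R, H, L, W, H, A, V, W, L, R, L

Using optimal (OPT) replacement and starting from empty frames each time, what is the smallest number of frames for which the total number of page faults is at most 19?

f=1: 20 faults
f=2: 12 faults
f=3: 9 faults
f=4: 7 faults
f=5: 6 faults
f=6: 6 faults
Smallest f with faults ≤ 19 is 2.

2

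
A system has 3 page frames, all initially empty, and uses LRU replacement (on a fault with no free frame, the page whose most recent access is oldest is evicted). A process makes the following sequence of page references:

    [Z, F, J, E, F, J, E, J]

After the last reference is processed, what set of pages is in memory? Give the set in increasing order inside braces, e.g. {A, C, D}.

{E, F, J}

Z -> miss, frames [Z]
F -> miss, frames [Z, F]
J -> miss, frames [Z, F, J]
E -> miss, evict Z, frames [F, J, E]
F -> hit
J -> hit
E -> hit
J -> hit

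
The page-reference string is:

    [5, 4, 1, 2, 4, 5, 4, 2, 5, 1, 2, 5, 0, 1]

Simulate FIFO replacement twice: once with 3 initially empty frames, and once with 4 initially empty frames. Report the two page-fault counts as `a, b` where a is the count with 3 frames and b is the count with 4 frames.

3 frames: F F F F . F F . . F F F F F → 11 faults.
4 frames: F F F F . . . . . . . . F . → 5 faults.
5 < 11: adding a frame reduced faults, as is typical.

11, 5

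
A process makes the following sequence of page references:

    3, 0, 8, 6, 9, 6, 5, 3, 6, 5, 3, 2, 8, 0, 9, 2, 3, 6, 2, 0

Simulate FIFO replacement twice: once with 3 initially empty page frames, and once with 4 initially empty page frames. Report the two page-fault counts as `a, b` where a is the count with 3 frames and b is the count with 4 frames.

16, 15

3 frames: F F F F F . F F F . . F F F F F F F . F → 16 faults.
4 frames: F F F F F . F F . . . F F F F . F F F F → 15 faults.
15 < 16: adding a frame reduced faults, as is typical.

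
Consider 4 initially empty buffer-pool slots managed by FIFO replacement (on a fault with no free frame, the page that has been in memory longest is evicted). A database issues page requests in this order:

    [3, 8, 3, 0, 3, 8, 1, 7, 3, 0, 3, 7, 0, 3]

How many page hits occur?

3: fault, frames (3)
8: fault, frames (3 8)
3: hit
0: fault, frames (3 8 0)
3: hit
8: hit
1: fault, frames (3 8 0 1)
7: fault, evict 3, frames (8 0 1 7)
3: fault, evict 8, frames (0 1 7 3)
0: hit
3: hit
7: hit
0: hit
3: hit
Hits: 8.

8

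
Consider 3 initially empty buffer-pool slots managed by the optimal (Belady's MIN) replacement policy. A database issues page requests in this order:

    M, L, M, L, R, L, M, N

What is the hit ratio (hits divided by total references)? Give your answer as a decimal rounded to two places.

M → fault, frames (M)
L → fault, frames (M L)
M → hit
L → hit
R → fault, frames (M L R)
L → hit
M → hit
N → fault, evict R, frames (M L N)
Hits: 4 of 8 references → 4/8 = 0.5000.

0.50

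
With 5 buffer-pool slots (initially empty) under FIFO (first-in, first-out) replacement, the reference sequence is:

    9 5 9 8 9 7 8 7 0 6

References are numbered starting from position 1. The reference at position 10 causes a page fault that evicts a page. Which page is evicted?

pos 1: 9: fault, frames {9}
pos 2: 5: fault, frames {9,5}
pos 3: 9: hit
pos 4: 8: fault, frames {9,5,8}
pos 5: 9: hit
pos 6: 7: fault, frames {9,5,8,7}
pos 7: 8: hit
pos 8: 7: hit
pos 9: 0: fault, frames {9,5,8,7,0}
pos 10: 6: fault, evict 9, frames {5,8,7,0,6}
At position 10, page 9 is evicted.

9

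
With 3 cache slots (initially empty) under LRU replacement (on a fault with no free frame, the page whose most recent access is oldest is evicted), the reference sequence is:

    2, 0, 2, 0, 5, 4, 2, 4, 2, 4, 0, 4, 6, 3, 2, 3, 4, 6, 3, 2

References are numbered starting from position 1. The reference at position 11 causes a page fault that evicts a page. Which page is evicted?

5

pos 1: 2: fault, frames (2)
pos 2: 0: fault, frames (2 0)
pos 3: 2: hit
pos 4: 0: hit
pos 5: 5: fault, frames (2 0 5)
pos 6: 4: fault, evict 2, frames (0 5 4)
pos 7: 2: fault, evict 0, frames (5 4 2)
pos 8: 4: hit
pos 9: 2: hit
pos 10: 4: hit
pos 11: 0: fault, evict 5, frames (2 4 0)
At position 11, page 5 is evicted.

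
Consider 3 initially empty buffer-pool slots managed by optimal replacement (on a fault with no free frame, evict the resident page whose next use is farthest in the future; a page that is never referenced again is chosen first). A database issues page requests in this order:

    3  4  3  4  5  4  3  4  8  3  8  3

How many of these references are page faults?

4

3 -> fault, frames (3)
4 -> fault, frames (3 4)
3 -> hit
4 -> hit
5 -> fault, frames (3 4 5)
4 -> hit
3 -> hit
4 -> hit
8 -> fault, evict 5, frames (3 4 8)
3 -> hit
8 -> hit
3 -> hit
Page faults: 4.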